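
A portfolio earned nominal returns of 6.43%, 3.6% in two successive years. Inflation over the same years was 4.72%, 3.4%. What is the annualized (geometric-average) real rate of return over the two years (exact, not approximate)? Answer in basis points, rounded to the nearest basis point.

Compound the nominal returns: 1.0643 × 1.0360 = 1.10261480.
Compound inflation: 1.0472 × 1.0340 = 1.08280480.
Deflate: 1.10261480 / 1.08280480 = 1.01829508.
Annualized real rate = 1.01829508^(1/2) − 1 = 0.9106% → 91 basis points.

91 basis points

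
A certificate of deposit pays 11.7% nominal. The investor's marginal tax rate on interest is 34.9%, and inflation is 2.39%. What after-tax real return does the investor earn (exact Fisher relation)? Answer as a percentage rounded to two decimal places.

After-tax nominal return = 11.7% × (1 − 0.349) = 7.6167%.
1 + r = 1.076167 / 1.02390 = 1.051047
After-tax real rate = 1.051047 − 1 → 5.10%.

5.10%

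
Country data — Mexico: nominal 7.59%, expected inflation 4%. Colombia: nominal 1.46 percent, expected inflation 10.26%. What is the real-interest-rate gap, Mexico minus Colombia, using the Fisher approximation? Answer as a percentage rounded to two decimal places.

12.39%

Mexico: 7.59% − 4% = 3.590%
Colombia: 1.46% − 10.26% = -8.800%
Differential = 12.390% → 12.39%.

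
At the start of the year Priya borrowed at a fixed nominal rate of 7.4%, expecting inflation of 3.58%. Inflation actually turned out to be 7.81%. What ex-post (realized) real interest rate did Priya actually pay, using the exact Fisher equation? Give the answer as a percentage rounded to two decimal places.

Ex-post: (1 + 0.0740)/(1 + 0.0781) − 1 = -0.3803%
So the realized real rate is -0.38%.

-0.38%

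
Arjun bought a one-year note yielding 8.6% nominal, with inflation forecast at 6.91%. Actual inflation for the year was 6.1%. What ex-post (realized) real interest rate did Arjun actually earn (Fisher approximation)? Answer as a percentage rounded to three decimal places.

Ex-post: 8.6% − 6.1% = 2.500%
So the realized real rate is 2.500%.

2.500%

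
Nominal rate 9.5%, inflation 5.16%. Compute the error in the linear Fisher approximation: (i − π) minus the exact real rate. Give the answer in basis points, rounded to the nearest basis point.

Approximate: r ≈ 9.500% − 5.160% = 4.3400%
Exact: (1 + 0.0950)/(1 + 0.0516) − 1 = 4.1270%
Error = 4.3400% − 4.1270% = 0.2130% → 21 basis points.

21 basis points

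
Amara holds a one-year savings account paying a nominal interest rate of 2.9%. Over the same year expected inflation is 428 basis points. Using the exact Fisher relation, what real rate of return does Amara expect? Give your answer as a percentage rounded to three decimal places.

-1.323%

By the Fisher relation, 1 + r = (1 + i)/(1 + π).
1 + r = 1.02900 / 1.04280 = 0.986766
r = 0.986766 − 1 = -1.3234%, i.e. -1.323%.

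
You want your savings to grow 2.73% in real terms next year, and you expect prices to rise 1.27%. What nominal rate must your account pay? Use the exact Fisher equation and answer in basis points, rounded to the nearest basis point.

(1 + i) = (1 + r)(1 + π) = 1.02730 × 1.01270 = 1.04034671
i = 1.04034671 − 1, so the required nominal rate is 403 basis points.

403 basis points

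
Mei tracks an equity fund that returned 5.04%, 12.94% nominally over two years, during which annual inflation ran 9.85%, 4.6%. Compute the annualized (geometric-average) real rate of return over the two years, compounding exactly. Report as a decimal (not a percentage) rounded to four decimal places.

Nominal growth factor = 1.0504 × 1.1294 = 1.18632176
Price-level growth factor = 1.0985 × 1.0460 = 1.14903100
Real growth factor = 1.18632176 / 1.14903100 = 1.03245409
Annualized real rate = 1.03245409^(1/2) − 1 = 1.6097% → 0.0161.

0.0161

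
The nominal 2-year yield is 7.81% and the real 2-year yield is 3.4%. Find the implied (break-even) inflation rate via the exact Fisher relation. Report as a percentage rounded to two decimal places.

4.26%

(1 + π) = (1 + i)/(1 + r) = 1.07810 / 1.03400 = 1.0426499
Break-even inflation = 1.0426499 − 1 → 4.26%.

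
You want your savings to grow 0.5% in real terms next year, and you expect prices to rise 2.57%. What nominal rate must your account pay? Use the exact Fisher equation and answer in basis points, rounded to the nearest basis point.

(1 + i) = (1 + r)(1 + π) = 1.00500 × 1.02570 = 1.0308285
i = 1.0308285 − 1, so the required nominal rate is 308 basis points.

308 basis points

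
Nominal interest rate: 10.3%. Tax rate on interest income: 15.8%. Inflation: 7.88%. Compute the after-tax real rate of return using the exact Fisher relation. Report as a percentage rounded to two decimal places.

After-tax nominal return = 10.3% × (1 − 0.158) = 8.6726%.
1 + r = 1.086726 / 1.07880 = 1.007347
After-tax real rate = 1.007347 − 1 → 0.73%.

0.73%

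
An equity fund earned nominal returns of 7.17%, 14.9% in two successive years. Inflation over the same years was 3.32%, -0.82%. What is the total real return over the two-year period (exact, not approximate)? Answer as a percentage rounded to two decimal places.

Compound the nominal returns: 1.0717 × 1.1490 = 1.231383.
Compound inflation: 1.0332 × 0.9918 = 1.024728.
Deflate: 1.231383 / 1.024728 = 1.201669.
Total real return = 1.201669 − 1 → 20.17%.

20.17%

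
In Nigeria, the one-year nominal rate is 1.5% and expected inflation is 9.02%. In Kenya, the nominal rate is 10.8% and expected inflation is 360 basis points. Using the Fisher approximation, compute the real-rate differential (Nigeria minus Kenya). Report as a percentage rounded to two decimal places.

Nigeria: 1.5% − 9.02% = -7.520%
Kenya: 10.8% − 3.6% = 7.200%
Differential = -14.720% → -14.72%.

-14.72%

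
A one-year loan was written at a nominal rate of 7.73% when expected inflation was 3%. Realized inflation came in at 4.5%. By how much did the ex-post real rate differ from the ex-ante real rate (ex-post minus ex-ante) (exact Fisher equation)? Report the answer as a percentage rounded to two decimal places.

Ex-ante: (1 + 0.0773)/(1 + 0.0300) − 1 = 4.5922%
Ex-post: (1 + 0.0773)/(1 + 0.0450) − 1 = 3.0909%
Difference (ex-post − ex-ante) = -1.5013% → -1.50%.

-1.50%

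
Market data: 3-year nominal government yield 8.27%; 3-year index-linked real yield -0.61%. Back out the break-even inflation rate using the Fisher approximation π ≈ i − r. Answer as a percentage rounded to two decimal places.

8.88%

π ≈ i − r = 8.27% − (-0.61%) → 8.88%.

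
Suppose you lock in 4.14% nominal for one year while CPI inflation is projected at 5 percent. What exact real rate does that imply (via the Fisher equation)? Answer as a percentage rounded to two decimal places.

-0.82%

1 + r = 1.04140 / 1.05000 = 0.991810
r = 0.991810 − 1 = -0.8190%, i.e. -0.82%.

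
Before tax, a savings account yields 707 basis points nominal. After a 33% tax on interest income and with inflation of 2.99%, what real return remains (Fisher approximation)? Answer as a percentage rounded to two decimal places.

1.75%

After-tax nominal return = 7.07% × (1 − 0.33) = 4.7369%.
r ≈ 4.7369% − 2.99% → 1.75%.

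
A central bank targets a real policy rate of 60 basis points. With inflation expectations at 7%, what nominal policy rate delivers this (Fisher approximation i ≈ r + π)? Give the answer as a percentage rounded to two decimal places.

7.60%

i ≈ r + π = 0.6% + 7% = 7.60%.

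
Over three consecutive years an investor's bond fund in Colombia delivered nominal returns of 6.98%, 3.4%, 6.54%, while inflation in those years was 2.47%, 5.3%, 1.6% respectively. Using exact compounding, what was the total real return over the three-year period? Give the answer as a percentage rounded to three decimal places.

7.502%

Nominal growth factor = 1.0698 × 1.0340 × 1.0654 = 1.178517
Price-level growth factor = 1.0247 × 1.0530 × 1.0160 = 1.096273
Real growth factor = 1.178517 / 1.096273 = 1.075021
Total real return = 1.075021 − 1 → 7.502%.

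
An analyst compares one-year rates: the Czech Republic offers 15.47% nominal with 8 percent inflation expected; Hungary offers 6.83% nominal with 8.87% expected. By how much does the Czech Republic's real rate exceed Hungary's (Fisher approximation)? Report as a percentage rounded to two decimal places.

The Czech Republic: 15.47% − 8% = 7.470%
Hungary: 6.83% − 8.87% = -2.040%
Differential = 9.510% → 9.51%.

9.51%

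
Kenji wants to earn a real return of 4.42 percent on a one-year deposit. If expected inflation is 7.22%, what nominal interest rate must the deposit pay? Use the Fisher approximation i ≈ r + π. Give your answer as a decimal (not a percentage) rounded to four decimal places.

0.1164

i ≈ r + π = 4.42% + 7.22% = 0.1164.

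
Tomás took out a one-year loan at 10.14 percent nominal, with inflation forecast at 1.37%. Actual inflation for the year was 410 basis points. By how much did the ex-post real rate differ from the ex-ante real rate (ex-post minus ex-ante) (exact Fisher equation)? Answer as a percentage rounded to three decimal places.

-2.849%

Ex-ante: (1 + 0.1014)/(1 + 0.0137) − 1 = 8.6515%
Ex-post: (1 + 0.1014)/(1 + 0.0410) − 1 = 5.8021%
Difference (ex-post − ex-ante) = -2.8494% → -2.849%.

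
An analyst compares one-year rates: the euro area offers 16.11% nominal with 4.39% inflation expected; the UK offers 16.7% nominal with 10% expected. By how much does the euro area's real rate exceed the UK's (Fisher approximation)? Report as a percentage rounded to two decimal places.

5.02%

The euro area: 16.11% − 4.39% = 11.720%
The UK: 16.7% − 10% = 6.700%
Differential = 5.020% → 5.02%.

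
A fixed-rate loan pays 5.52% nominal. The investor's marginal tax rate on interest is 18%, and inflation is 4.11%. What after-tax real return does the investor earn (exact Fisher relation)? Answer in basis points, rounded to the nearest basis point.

40 basis points

After-tax nominal return = 5.52% × (1 − 0.18) = 4.5264%.
1 + r = 1.045264 / 1.04110 = 1.004000
After-tax real rate = 1.004000 − 1 → 40 basis points.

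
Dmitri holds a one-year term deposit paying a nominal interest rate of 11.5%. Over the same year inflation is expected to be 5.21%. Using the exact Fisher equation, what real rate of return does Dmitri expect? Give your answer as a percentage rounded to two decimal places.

By the Fisher equation, 1 + r = (1 + i)/(1 + π).
1 + r = 1.11500 / 1.05210 = 1.059785
r = 1.059785 − 1 = 5.9785%, i.e. 5.98%.

5.98%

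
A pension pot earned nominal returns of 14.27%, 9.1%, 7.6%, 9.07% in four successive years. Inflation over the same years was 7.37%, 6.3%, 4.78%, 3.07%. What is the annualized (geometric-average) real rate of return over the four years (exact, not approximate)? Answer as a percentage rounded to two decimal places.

Compound the nominal returns: 1.1427 × 1.0910 × 1.0760 × 1.0907 = 1.46310186.
Compound inflation: 1.0737 × 1.0630 × 1.0478 × 1.0307 = 1.23261341.
Deflate: 1.46310186 / 1.23261341 = 1.18699168.
Annualized real rate = 1.18699168^(1/4) − 1 = 4.3787% → 4.38%.

4.38%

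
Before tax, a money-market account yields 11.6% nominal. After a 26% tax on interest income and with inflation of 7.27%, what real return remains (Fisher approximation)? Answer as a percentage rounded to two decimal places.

1.31%

After-tax nominal return = 11.6% × (1 − 0.26) = 8.5840%.
r ≈ 8.5840% − 7.27% → 1.31%.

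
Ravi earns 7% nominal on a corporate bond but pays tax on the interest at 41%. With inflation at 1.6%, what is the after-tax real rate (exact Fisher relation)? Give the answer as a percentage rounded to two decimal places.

After-tax nominal return = 7% × (1 − 0.41) = 4.1300%.
1 + r = 1.04130 / 1.01600 = 1.024902
After-tax real rate = 1.024902 − 1 → 2.49%.

2.49%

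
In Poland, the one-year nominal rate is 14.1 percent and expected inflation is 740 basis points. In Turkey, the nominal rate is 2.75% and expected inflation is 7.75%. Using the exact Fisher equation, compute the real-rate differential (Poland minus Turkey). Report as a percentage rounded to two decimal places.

Poland: (1 + 0.1410)/(1 + 0.0740) − 1 = 6.2384%
Turkey: (1 + 0.0275)/(1 + 0.0775) − 1 = -4.6404%
Differential = 6.2384% − (-4.6404%) = 10.8787% → 10.88%.

10.88%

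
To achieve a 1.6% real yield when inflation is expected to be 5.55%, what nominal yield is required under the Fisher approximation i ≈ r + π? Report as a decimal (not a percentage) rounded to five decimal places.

0.07150

i ≈ r + π = 1.6% + 5.55% = 0.07150.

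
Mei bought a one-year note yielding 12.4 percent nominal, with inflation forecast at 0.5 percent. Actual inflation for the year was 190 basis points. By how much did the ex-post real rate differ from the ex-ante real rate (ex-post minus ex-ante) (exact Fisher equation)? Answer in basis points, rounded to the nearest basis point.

-154 basis points

Ex-ante: (1 + 0.1240)/(1 + 0.0050) − 1 = 11.8408%
Ex-post: (1 + 0.1240)/(1 + 0.0190) − 1 = 10.3042%
Difference (ex-post − ex-ante) = -1.5366% → -154 basis points.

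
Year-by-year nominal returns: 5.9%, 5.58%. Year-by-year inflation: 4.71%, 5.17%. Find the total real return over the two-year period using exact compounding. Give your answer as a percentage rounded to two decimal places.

Compound the nominal returns: 1.0590 × 1.0558 = 1.118092.
Compound inflation: 1.0471 × 1.0517 = 1.101235.
Deflate: 1.118092 / 1.101235 = 1.015307.
Total real return = 1.015307 − 1 → 1.53%.

1.53%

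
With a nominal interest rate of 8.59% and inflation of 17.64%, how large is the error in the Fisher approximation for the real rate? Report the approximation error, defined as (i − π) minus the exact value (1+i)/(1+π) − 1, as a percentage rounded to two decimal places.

-1.36%

Approximate: r ≈ 8.590% − 17.640% = -9.0500%
Exact: (1 + 0.0859)/(1 + 0.1764) − 1 = -7.6930%
Error = -9.0500% − (-7.6930%) = -1.3570% → -1.36%.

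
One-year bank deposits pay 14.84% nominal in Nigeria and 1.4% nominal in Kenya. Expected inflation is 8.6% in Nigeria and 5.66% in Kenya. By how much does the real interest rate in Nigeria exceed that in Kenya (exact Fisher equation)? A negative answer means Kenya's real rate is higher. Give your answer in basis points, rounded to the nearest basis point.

Nigeria: (1 + 0.1484)/(1 + 0.0860) − 1 = 5.7459%
Kenya: (1 + 0.0140)/(1 + 0.0566) − 1 = -4.0318%
Differential = 5.7459% − (-4.0318%) = 9.7777% → 978 basis points.

978 basis points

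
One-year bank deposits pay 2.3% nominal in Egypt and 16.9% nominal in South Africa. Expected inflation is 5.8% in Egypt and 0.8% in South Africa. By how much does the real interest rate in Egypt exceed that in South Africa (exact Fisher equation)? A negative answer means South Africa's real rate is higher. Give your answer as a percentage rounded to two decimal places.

Egypt: (1 + 0.0230)/(1 + 0.0580) − 1 = -3.3081%
South Africa: (1 + 0.1690)/(1 + 0.0080) − 1 = 15.9722%
Differential = -3.3081% − 15.9722% = -19.2804% → -19.28%.

-19.28%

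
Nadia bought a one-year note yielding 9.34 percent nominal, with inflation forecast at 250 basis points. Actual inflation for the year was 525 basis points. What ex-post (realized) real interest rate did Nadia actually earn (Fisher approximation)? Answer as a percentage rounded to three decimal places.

Ex-post: 9.34% − 5.25% = 4.090%
So the realized real rate is 4.090%.

4.090%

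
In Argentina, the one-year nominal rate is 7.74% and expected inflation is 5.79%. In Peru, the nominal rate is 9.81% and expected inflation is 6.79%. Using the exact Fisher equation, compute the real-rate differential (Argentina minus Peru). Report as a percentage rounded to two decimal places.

Argentina: (1 + 0.0774)/(1 + 0.0579) − 1 = 1.8433%
Peru: (1 + 0.0981)/(1 + 0.0679) − 1 = 2.8280%
Differential = 1.8433% − 2.8280% = -0.9847% → -0.98%.

-0.98%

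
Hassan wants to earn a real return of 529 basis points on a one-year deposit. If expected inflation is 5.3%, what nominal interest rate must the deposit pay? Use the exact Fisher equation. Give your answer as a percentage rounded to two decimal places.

(1 + i) = (1 + r)(1 + π) = 1.05290 × 1.05300 = 1.1087037
i = 1.1087037 − 1, so the required nominal rate is 10.87%.

10.87%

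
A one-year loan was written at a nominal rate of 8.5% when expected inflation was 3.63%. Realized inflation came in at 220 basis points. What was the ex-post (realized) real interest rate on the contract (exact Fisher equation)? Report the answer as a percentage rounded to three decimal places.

Ex-post: (1 + 0.0850)/(1 + 0.0220) − 1 = 6.1644%
So the realized real rate is 6.164%.

6.164%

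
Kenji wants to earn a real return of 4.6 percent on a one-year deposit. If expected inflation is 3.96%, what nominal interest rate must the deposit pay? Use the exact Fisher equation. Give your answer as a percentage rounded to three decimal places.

(1 + i) = (1 + r)(1 + π) = 1.04600 × 1.03960 = 1.0874216
i = 1.0874216 − 1, so the required nominal rate is 8.742%.

8.742%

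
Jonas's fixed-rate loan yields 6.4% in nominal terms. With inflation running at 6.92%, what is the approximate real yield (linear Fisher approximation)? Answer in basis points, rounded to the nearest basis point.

r ≈ i − π = 6.4% − 6.92% = -52 basis points.

-52 basis points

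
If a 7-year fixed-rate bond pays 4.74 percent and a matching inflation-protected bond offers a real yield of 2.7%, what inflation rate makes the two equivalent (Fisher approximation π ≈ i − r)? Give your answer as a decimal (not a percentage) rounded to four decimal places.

π ≈ i − r = 4.74% − 2.7% → 0.0204.

0.0204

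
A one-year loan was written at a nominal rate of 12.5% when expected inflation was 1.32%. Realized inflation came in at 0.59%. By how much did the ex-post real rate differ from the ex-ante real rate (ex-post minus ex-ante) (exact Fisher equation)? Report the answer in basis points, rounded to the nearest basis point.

Ex-ante: (1 + 0.1250)/(1 + 0.0132) − 1 = 11.0343%
Ex-post: (1 + 0.1250)/(1 + 0.0059) − 1 = 11.8401%
Difference (ex-post − ex-ante) = 0.8058% → 81 basis points.

81 basis points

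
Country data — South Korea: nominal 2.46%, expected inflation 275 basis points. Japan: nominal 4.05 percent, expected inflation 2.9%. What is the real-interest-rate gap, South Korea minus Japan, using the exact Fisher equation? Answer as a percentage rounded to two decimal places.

-1.40%

South Korea: (1 + 0.0246)/(1 + 0.0275) − 1 = -0.2822%
Japan: (1 + 0.0405)/(1 + 0.0290) − 1 = 1.1176%
Differential = -0.2822% − 1.1176% = -1.3998% → -1.40%.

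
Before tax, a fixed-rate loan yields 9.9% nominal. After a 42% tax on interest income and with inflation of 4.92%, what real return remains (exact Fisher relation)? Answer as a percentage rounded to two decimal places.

0.78%

After-tax nominal return = 9.9% × (1 − 0.42) = 5.7420%.
1 + r = 1.05742 / 1.04920 = 1.007835
After-tax real rate = 1.007835 − 1 → 0.78%.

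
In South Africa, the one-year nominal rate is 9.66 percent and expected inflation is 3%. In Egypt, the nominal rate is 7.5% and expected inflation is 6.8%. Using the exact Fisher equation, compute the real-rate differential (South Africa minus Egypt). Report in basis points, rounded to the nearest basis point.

South Africa: (1 + 0.0966)/(1 + 0.0300) − 1 = 6.4660%
Egypt: (1 + 0.0750)/(1 + 0.0680) − 1 = 0.6554%
Differential = 6.4660% − 0.6554% = 5.8106% → 581 basis points.

581 basis points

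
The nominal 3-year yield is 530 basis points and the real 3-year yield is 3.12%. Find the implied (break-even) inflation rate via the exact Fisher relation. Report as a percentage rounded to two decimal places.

2.11%

(1 + π) = (1 + i)/(1 + r) = 1.05300 / 1.03120 = 1.021140
Break-even inflation = 1.021140 − 1 → 2.11%.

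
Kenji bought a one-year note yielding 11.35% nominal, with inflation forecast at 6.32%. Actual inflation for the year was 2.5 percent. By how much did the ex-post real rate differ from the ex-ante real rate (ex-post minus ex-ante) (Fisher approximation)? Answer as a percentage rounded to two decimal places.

Ex-ante: 11.35% − 6.32% = 5.030%
Ex-post: 11.35% − 2.5% = 8.850%
Difference (ex-post − ex-ante) = 3.8200% → 3.82%.

3.82%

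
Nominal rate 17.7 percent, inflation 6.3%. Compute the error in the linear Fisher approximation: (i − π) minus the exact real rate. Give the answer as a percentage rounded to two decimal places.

0.68%

Approximate: r ≈ 17.700% − 6.300% = 11.4000%
Exact: (1 + 0.1770)/(1 + 0.0630) − 1 = 10.7244%
Error = 11.4000% − 10.7244% = 0.6756% → 0.68%.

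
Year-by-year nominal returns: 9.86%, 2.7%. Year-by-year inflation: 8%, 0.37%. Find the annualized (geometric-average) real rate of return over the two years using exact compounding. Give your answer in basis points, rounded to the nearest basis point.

202 basis points

Nominal growth factor = 1.0986 × 1.0270 = 1.12826220
Price-level growth factor = 1.0800 × 1.0037 = 1.08399600
Real growth factor = 1.12826220 / 1.08399600 = 1.04083613
Annualized real rate = 1.04083613^(1/2) − 1 = 2.0214% → 202 basis points.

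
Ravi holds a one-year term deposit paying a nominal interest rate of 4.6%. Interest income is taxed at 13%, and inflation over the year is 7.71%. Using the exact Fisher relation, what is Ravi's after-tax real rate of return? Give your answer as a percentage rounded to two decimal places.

-3.44%

After-tax nominal return = 4.6% × (1 − 0.13) = 4.0020%.
1 + r = 1.04002 / 1.07710 = 0.965574
After-tax real rate = 0.965574 − 1 → -3.44%.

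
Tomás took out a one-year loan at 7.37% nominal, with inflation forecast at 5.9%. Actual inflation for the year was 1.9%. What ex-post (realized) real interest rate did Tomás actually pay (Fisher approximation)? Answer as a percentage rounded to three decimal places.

5.470%

Ex-post: 7.37% − 1.9% = 5.470%
So the realized real rate is 5.470%.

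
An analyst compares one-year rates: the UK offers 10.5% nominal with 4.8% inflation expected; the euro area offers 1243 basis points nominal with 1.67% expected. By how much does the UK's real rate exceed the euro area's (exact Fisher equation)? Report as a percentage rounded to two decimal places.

-5.14%

The UK: (1 + 0.1050)/(1 + 0.0480) − 1 = 5.4389%
The euro area: (1 + 0.1243)/(1 + 0.0167) − 1 = 10.5833%
Differential = 5.4389% − 10.5833% = -5.1443% → -5.14%.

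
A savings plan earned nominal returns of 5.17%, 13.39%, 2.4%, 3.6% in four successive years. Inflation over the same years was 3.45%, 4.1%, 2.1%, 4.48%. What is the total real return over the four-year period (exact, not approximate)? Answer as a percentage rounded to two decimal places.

Compound the nominal returns: 1.0517 × 1.1339 × 1.0240 × 1.0360 = 1.265104.
Compound inflation: 1.0345 × 1.0410 × 1.0210 × 1.0448 = 1.148789.
Deflate: 1.265104 / 1.148789 = 1.101251.
Total real return = 1.101251 − 1 → 10.13%.

10.13%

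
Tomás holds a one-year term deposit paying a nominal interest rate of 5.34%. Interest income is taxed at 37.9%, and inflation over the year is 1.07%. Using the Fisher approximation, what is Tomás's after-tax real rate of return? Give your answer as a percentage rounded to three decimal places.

2.246%

After-tax nominal return = 5.34% × (1 − 0.379) = 3.31614%.
r ≈ 3.31614% − 1.07% → 2.246%.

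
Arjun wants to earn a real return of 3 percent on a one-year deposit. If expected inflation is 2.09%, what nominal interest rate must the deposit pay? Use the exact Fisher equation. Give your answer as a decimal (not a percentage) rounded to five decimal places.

(1 + i) = (1 + r)(1 + π) = 1.03000 × 1.02090 = 1.051527
i = 1.051527 − 1, so the required nominal rate is 0.05153.

0.05153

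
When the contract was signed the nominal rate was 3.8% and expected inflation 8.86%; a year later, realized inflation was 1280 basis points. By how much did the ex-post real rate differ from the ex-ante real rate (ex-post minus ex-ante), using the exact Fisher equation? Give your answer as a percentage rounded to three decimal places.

Ex-ante: (1 + 0.0380)/(1 + 0.0886) − 1 = -4.6482%
Ex-post: (1 + 0.0380)/(1 + 0.1280) − 1 = -7.9787%
Difference (ex-post − ex-ante) = -3.3306% → -3.331%.

-3.331%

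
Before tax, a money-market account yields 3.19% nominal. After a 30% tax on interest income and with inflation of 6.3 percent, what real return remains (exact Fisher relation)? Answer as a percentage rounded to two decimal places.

After-tax nominal return = 3.19% × (1 − 0.3) = 2.2330%.
1 + r = 1.02233 / 1.06300 = 0.961740
After-tax real rate = 0.961740 − 1 → -3.83%.

-3.83%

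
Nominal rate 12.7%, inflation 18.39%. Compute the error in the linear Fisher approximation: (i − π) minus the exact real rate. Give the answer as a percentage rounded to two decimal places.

Approximate: r ≈ 12.700% − 18.390% = -5.6900%
Exact: (1 + 0.1270)/(1 + 0.1839) − 1 = -4.8061%
Error = -5.6900% − (-4.8061%) = -0.8839% → -0.88%.

-0.88%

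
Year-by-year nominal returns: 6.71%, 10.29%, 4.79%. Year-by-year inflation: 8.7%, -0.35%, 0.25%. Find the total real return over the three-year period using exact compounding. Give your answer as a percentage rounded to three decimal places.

13.572%

Compound the nominal returns: 1.0671 × 1.1029 × 1.0479 = 1.233278.
Compound inflation: 1.0870 × 0.9965 × 1.0025 = 1.085903.
Deflate: 1.233278 / 1.085903 = 1.135716.
Total real return = 1.135716 − 1 → 13.572%.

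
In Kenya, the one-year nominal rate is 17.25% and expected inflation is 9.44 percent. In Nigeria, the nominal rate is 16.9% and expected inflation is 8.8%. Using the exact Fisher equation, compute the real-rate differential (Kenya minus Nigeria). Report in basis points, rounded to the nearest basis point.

Kenya: (1 + 0.1725)/(1 + 0.0944) − 1 = 7.1363%
Nigeria: (1 + 0.1690)/(1 + 0.0880) − 1 = 7.4449%
Differential = 7.1363% − 7.4449% = -0.3085% → -31 basis points.

-31 basis points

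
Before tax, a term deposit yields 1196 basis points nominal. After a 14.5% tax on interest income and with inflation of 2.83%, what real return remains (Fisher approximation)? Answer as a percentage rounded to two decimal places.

7.40%

After-tax nominal return = 11.96% × (1 − 0.145) = 10.2258%.
r ≈ 10.2258% − 2.83% → 7.40%.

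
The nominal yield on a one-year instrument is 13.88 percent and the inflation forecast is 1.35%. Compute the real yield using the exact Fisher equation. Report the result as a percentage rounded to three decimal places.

12.363%

By the Fisher equation, 1 + r = (1 + i)/(1 + π).
1 + r = 1.13880 / 1.01350 = 1.123631
r = 1.123631 − 1 = 12.3631%, i.e. 12.363%.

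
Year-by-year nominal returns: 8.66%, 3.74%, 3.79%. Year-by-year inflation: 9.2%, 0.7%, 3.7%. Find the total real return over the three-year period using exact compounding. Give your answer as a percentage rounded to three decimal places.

2.598%

Nominal growth factor = 1.0866 × 1.0374 × 1.0379 = 1.169961
Price-level growth factor = 1.0920 × 1.0070 × 1.0370 = 1.140331
Real growth factor = 1.169961 / 1.140331 = 1.025984
Total real return = 1.025984 − 1 → 2.598%.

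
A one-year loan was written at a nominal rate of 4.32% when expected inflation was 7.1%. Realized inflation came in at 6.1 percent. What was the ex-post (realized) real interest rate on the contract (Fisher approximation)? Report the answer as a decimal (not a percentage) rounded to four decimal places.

Ex-post: 4.32% − 6.1% = -1.780%
So the realized real rate is -0.0178.

-0.0178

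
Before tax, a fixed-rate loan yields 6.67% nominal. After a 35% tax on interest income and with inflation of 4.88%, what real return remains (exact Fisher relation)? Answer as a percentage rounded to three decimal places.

After-tax nominal return = 6.67% × (1 − 0.35) = 4.3355%.
1 + r = 1.043355 / 1.04880 = 0.994808
After-tax real rate = 0.994808 − 1 → -0.519%.

-0.519%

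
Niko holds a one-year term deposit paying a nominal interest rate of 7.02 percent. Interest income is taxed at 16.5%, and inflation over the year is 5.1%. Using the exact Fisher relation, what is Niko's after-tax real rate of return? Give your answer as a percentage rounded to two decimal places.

After-tax nominal return = 7.02% × (1 − 0.165) = 5.8617%.
1 + r = 1.058617 / 1.05100 = 1.007247
After-tax real rate = 1.007247 − 1 → 0.72%.

0.72%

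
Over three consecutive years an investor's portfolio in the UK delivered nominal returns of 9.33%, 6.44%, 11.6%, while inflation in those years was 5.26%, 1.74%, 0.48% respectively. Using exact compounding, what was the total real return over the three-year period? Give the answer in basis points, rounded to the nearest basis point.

2069 basis points

Compound the nominal returns: 1.0933 × 1.0644 × 1.1160 = 1.298699.
Compound inflation: 1.0526 × 1.0174 × 1.0048 = 1.076056.
Deflate: 1.298699 / 1.076056 = 1.206907.
Total real return = 1.206907 − 1 → 2069 basis points.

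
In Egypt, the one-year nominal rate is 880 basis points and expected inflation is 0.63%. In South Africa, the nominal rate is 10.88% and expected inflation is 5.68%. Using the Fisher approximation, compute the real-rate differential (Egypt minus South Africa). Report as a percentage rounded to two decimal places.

2.97%

Egypt: 8.8% − 0.63% = 8.170%
South Africa: 10.88% − 5.68% = 5.200%
Differential = 2.970% → 2.97%.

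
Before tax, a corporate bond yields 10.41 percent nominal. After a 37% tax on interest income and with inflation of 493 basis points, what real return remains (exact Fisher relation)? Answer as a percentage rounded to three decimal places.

1.552%

After-tax nominal return = 10.41% × (1 − 0.37) = 6.5583%.
1 + r = 1.065583 / 1.04930 = 1.015518
After-tax real rate = 1.015518 − 1 → 1.552%.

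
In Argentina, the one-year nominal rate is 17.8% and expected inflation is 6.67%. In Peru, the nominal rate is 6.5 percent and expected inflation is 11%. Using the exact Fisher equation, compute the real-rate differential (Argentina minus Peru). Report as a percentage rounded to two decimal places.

14.49%

Argentina: (1 + 0.1780)/(1 + 0.0667) − 1 = 10.4340%
Peru: (1 + 0.0650)/(1 + 0.1100) − 1 = -4.0541%
Differential = 10.4340% − (-4.0541%) = 14.4881% → 14.49%.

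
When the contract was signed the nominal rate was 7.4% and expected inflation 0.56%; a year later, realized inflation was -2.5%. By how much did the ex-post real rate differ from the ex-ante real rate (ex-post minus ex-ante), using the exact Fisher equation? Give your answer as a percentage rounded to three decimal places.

Ex-ante: (1 + 0.0740)/(1 + 0.0056) − 1 = 6.8019%
Ex-post: (1 + 0.0740)/(1 − 0.0250) − 1 = 10.1538%
Difference (ex-post − ex-ante) = 3.3519% → 3.352%.

3.352%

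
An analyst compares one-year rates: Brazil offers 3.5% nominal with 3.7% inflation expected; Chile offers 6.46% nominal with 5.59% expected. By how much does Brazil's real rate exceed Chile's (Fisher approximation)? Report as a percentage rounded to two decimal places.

-1.07%

Brazil: 3.5% − 3.7% = -0.200%
Chile: 6.46% − 5.59% = 0.870%
Differential = -1.070% → -1.07%.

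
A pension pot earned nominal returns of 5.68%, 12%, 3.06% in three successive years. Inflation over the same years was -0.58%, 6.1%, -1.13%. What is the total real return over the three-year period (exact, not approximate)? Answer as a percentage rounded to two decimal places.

16.96%

Nominal growth factor = 1.0568 × 1.1200 × 1.0306 = 1.219835
Price-level growth factor = 0.9942 × 1.0610 × 0.9887 = 1.042926
Real growth factor = 1.219835 / 1.042926 = 1.169627
Total real return = 1.169627 − 1 → 16.96%.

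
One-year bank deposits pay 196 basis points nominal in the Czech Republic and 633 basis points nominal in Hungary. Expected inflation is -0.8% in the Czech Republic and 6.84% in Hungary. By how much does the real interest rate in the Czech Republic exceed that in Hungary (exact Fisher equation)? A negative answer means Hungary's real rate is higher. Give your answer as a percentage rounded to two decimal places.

3.26%

The Czech Republic: (1 + 0.0196)/(1 − 0.0080) − 1 = 2.7823%
Hungary: (1 + 0.0633)/(1 + 0.0684) − 1 = -0.4773%
Differential = 2.7823% − (-0.4773%) = 3.2596% → 3.26%.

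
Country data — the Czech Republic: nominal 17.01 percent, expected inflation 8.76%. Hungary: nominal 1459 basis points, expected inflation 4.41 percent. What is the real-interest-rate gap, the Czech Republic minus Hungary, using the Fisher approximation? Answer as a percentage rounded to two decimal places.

-1.93%

The Czech Republic: 17.01% − 8.76% = 8.250%
Hungary: 14.59% − 4.41% = 10.180%
Differential = -1.930% → -1.93%.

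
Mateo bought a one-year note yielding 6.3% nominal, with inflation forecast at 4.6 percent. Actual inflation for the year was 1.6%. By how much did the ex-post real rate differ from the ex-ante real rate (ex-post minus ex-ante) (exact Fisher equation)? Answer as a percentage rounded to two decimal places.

3.00%

Ex-ante: (1 + 0.0630)/(1 + 0.0460) − 1 = 1.6252%
Ex-post: (1 + 0.0630)/(1 + 0.0160) − 1 = 4.6260%
Difference (ex-post − ex-ante) = 3.0007% → 3.00%.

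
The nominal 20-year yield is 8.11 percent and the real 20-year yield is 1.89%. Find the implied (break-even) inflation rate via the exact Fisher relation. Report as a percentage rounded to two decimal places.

(1 + π) = (1 + i)/(1 + r) = 1.08110 / 1.01890 = 1.061046
Break-even inflation = 1.061046 − 1 → 6.10%.

6.10%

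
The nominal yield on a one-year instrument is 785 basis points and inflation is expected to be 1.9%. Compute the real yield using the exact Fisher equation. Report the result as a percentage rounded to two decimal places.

1 + r = 1.07850 / 1.01900 = 1.058391
r = 1.058391 − 1 = 5.8391%, i.e. 5.84%.

5.84%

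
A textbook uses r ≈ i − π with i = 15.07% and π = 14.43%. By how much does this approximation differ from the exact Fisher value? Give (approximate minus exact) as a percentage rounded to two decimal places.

Approximate: r ≈ 15.070% − 14.430% = 0.6400%
Exact: (1 + 0.1507)/(1 + 0.1443) − 1 = 0.5593%
Error = 0.6400% − 0.5593% = 0.0807% → 0.08%.

0.08%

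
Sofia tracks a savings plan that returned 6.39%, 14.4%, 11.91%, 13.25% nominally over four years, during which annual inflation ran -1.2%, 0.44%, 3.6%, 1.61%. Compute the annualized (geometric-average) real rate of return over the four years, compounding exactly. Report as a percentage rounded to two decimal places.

10.23%

Compound the nominal returns: 1.0639 × 1.1440 × 1.1191 × 1.1325 = 1.54253114.
Compound inflation: 0.9880 × 1.0044 × 1.0360 × 1.0161 = 1.04462365.
Deflate: 1.54253114 / 1.04462365 = 1.47663815.
Annualized real rate = 1.47663815^(1/4) − 1 = 10.2347% → 10.23%.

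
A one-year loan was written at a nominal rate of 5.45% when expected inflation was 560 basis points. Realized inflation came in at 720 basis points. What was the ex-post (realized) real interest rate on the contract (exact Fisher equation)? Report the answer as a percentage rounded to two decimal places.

-1.63%

Ex-post: (1 + 0.0545)/(1 + 0.0720) − 1 = -1.6325%
So the realized real rate is -1.63%.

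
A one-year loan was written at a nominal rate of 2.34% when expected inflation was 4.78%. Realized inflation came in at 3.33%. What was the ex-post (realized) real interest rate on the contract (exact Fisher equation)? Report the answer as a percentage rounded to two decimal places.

-0.96%

Ex-post: (1 + 0.0234)/(1 + 0.0333) − 1 = -0.9581%
So the realized real rate is -0.96%.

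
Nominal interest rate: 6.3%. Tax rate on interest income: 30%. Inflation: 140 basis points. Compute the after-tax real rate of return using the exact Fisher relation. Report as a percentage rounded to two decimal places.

After-tax nominal return = 6.3% × (1 − 0.3) = 4.4100%.
1 + r = 1.04410 / 1.01400 = 1.029684
After-tax real rate = 1.029684 − 1 → 2.97%.

2.97%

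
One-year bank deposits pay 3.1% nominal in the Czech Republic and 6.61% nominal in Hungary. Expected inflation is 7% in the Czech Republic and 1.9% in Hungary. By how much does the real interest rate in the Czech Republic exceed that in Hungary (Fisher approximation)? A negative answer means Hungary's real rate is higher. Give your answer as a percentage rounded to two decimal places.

The Czech Republic: 3.1% − 7% = -3.900%
Hungary: 6.61% − 1.9% = 4.710%
Differential = -8.610% → -8.61%.

-8.61%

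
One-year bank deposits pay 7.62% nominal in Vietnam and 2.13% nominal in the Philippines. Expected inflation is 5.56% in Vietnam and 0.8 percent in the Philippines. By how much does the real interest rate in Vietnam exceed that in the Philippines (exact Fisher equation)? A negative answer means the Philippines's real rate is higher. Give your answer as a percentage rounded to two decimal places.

0.63%

Vietnam: (1 + 0.0762)/(1 + 0.0556) − 1 = 1.9515%
The Philippines: (1 + 0.0213)/(1 + 0.0080) − 1 = 1.3194%
Differential = 1.9515% − 1.3194% = 0.6321% → 0.63%.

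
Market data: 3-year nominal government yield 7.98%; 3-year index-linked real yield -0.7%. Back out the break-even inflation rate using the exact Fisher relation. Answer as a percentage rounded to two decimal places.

(1 + π) = (1 + i)/(1 + r) = 1.07980 / 0.99300 = 1.087412
Break-even inflation = 1.087412 − 1 → 8.74%.

8.74%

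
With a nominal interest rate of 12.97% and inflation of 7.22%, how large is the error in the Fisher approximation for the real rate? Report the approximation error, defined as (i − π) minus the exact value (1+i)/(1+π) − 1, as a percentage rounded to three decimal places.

Approximate: r ≈ 12.970% − 7.220% = 5.7500%
Exact: (1 + 0.1297)/(1 + 0.0722) − 1 = 5.3628%
Error = 5.7500% − 5.3628% = 0.3872% → 0.387%.

0.387%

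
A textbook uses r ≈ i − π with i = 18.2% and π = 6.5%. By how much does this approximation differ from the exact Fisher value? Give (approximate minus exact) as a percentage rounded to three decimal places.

Approximate: r ≈ 18.200% − 6.500% = 11.7000%
Exact: (1 + 0.1820)/(1 + 0.0650) − 1 = 10.9859%
Error = 11.7000% − 10.9859% = 0.7141% → 0.714%.

0.714%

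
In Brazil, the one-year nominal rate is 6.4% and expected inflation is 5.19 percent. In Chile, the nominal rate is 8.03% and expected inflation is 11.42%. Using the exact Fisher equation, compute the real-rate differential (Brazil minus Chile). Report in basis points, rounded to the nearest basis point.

419 basis points

Brazil: (1 + 0.0640)/(1 + 0.0519) − 1 = 1.1503%
Chile: (1 + 0.0803)/(1 + 0.1142) − 1 = -3.0425%
Differential = 1.1503% − (-3.0425%) = 4.1928% → 419 basis points.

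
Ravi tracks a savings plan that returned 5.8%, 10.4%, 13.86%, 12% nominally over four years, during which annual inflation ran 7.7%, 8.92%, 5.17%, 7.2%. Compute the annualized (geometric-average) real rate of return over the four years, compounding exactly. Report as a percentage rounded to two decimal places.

Nominal growth factor = 1.0580 × 1.1040 × 1.1386 × 1.1200 = 1.48951178
Price-level growth factor = 1.0770 × 1.0892 × 1.0517 × 1.0720 = 1.32254359
Real growth factor = 1.48951178 / 1.32254359 = 1.12624778
Annualized real rate = 1.12624778^(1/4) − 1 = 3.0169% → 3.02%.

3.02%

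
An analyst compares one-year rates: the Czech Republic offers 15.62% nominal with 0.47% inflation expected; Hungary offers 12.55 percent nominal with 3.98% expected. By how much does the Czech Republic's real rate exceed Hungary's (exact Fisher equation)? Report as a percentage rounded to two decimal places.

The Czech Republic: (1 + 0.1562)/(1 + 0.0047) − 1 = 15.0791%
Hungary: (1 + 0.1255)/(1 + 0.0398) − 1 = 8.2420%
Differential = 15.0791% − 8.2420% = 6.8372% → 6.84%.

6.84%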